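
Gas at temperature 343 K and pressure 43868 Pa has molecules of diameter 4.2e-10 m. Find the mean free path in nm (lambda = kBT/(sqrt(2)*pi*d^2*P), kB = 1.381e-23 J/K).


Mean free path: lambda = kB*T / (sqrt(2) * pi * d^2 * P)
lambda = 1.381e-23 * 343 / (sqrt(2) * pi * (4.2e-10)^2 * 43868)
lambda = 1.37777e-07 m
lambda = 137.78 nm

137.78


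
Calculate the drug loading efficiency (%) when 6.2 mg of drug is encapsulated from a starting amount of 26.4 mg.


Drug loading efficiency = (drug loaded / drug initial) * 100
DLE = 6.2 / 26.4 * 100
DLE = 0.2348 * 100
DLE = 23.48%

23.48


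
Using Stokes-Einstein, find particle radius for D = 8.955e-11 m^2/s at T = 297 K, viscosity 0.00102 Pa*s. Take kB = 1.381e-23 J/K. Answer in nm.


Stokes-Einstein: R = kB*T / (6*pi*eta*D)
R = 1.381e-23 * 297 / (6 * pi * 0.00102 * 8.955e-11)
R = 2.38223e-09 m = 2.38 nm

2.38


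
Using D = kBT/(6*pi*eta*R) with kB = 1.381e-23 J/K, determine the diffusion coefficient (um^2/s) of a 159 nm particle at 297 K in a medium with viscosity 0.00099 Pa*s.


Radius R = 159/2 = 79.5 nm = 7.95e-08 m
D = kB*T / (6*pi*eta*R)
D = 1.381e-23 * 297 / (6 * pi * 0.00099 * 7.95e-08)
D = 2.76469e-12 m^2/s = 2.765 um^2/s

2.765


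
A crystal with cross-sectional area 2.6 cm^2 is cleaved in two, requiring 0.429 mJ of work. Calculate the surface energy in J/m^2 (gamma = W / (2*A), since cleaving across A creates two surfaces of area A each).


Convert: A = 2.6 cm^2 = 0.00026 m^2, W = 0.429 mJ = 0.000429 J
Cleaving exposes two faces of area A, so total new surface = 2*A and gamma = W / (2*A)
gamma = 0.000429 / (2 * 0.00026)
gamma = 0.825 J/m^2

0.825


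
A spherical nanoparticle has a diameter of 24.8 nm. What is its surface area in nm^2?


Radius r = 24.8/2 = 12.4 nm
Surface area SA = 4 * pi * r^2
SA = 4 * pi * (12.4)^2
SA = 1932.21 nm^2

1932.21


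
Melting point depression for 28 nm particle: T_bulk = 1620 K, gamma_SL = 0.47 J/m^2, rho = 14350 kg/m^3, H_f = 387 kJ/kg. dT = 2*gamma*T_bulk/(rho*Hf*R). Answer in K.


Radius R = 28/2 = 14 nm = 1.4e-08 m
Convert H_f = 387 kJ/kg = 387000 J/kg
dT = 2 * gamma_SL * T_bulk / (rho * H_f * R)
dT = 2 * 0.47 * 1620 / (14350 * 387000 * 1.4e-08)
dT = 19.6 K

19.6


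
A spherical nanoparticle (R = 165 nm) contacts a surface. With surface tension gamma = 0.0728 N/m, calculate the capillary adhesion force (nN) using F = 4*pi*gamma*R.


Convert radius: R = 165 nm = 1.65e-07 m
F = 4 * pi * gamma * R
F = 4 * pi * 0.0728 * 1.65e-07
F = 1.50947e-07 N = 150.9472 nN

150.9472


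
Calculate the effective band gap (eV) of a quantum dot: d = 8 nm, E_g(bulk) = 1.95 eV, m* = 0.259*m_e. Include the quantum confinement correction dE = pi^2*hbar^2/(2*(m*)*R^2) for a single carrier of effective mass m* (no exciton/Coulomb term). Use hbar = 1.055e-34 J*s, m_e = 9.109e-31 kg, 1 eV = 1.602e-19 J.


Radius R = 8/2 nm = 4e-09 m
Confinement energy dE = pi^2 * hbar^2 / (2 * m_eff * m_e * R^2)
dE = pi^2 * (1.055e-34)^2 / (2 * 0.259 * 9.109e-31 * (4e-09)^2) J, divided by 1.602e-19 J/eV
dE = 0.0908 eV
Total band gap = E_g(bulk) + dE = 1.95 + 0.0908 = 2.0408 eV

2.0408


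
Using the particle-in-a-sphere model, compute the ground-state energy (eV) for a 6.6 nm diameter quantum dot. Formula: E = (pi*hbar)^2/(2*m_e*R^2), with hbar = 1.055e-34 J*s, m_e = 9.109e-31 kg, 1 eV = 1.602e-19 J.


Radius R = 6.6/2 = 3.3 nm = 3.3e-09 m
E = (pi * 1.055e-34)^2 / (2 * 9.109e-31 * (3.3e-09)^2)
E(J) = 5.53702e-21
E = E(J) / 1.602e-19 = 0.0346 eV

0.0346


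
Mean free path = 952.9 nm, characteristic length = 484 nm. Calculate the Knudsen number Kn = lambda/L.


Knudsen number Kn = lambda / L
Kn = 952.9 / 484
Kn = 1.9688

1.9688


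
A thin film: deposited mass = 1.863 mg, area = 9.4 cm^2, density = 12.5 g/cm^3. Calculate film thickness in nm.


Convert: m = 1.863 mg = 1.8630e-06 kg, A = 9.4 cm^2 = 9.4000e-04 m^2, rho = 12.5 g/cm^3 = 12500 kg/m^3
t = m / (A * rho)
t = 1.8630e-06 / (9.4000e-04 * 12500)
t = 1.5855e-07 m = 158.6 nm

158.6


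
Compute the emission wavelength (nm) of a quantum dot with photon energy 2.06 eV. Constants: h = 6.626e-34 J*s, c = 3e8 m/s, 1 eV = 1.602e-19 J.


Convert energy: E = 2.06 eV = 2.06 * 1.602e-19 = 3.30012e-19 J
lambda = h*c / E = 6.626e-34 * 3e8 / 3.30012e-19
lambda = 6.02342e-07 m = 602.3 nm

602.3


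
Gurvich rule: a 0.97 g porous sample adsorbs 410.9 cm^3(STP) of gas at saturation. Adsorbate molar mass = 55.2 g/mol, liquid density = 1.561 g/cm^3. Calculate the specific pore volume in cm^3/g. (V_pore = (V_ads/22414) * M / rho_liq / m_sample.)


Moles adsorbed n = V_ads / 22414 = 410.9 / 22414 = 1.833229e-02 mol
Liquid volume V_liq = n * M / rho_liq = 1.833229e-02 * 55.2 / 1.561 = 0.64827 cm^3
Specific pore volume V_pore = V_liq / m_sample = 0.64827 / 0.97
V_pore = 0.6683 cm^3/g

0.6683


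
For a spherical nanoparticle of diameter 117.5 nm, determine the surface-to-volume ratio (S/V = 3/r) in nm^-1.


Radius r = 117.5/2 = 58.75 nm
S/V = 3 / r = 3 / 58.75
S/V = 0.0511 nm^-1

0.0511


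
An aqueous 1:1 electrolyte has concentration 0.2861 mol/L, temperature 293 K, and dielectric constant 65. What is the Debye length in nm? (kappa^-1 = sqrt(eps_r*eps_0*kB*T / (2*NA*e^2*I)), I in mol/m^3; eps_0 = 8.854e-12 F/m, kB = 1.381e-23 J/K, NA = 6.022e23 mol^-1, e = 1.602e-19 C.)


Ionic strength I = 0.2861 * 1^2 * 1000 = 286.1 mol/m^3
kappa^-1 = sqrt(65 * 8.854e-12 * 1.381e-23 * 293 / (2 * 6.022e23 * (1.602e-19)^2 * 286.1))
kappa^-1 = 0.513 nm

0.513


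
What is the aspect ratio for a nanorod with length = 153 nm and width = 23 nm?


Aspect ratio AR = length / diameter
AR = 153 / 23
AR = 6.65

6.65


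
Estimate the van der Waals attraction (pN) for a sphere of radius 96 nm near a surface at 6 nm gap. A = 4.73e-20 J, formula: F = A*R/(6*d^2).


Convert to SI: R = 96 nm = 9.6e-08 m, d = 6 nm = 6e-09 m
F = A * R / (6 * d^2)
F = 4.73e-20 * 9.6e-08 / (6 * (6e-09)^2)
F = 2.10222e-11 N = 21.022 pN

21.022


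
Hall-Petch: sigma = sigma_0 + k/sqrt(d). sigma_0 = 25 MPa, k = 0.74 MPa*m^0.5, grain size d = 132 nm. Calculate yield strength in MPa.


d = 132 nm = 1.32e-07 m
sqrt(d) = 0.000363318
Hall-Petch contribution = k / sqrt(d) = 0.74 / 0.000363318 = 2036.8 MPa
sigma = sigma_0 + k/sqrt(d) = 25 + 2036.8 = 2061.8 MPa

2061.8


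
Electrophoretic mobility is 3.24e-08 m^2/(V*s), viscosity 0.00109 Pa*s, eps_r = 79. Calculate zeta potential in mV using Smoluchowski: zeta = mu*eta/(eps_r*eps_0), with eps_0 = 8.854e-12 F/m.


Smoluchowski equation: zeta = mu * eta / (eps_r * eps_0)
zeta = 3.24e-08 * 0.00109 / (79 * 8.854e-12)
zeta = 0.05049 V = 50.49 mV

50.49


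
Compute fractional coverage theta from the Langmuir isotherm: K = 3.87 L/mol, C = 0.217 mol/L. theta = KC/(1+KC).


Langmuir isotherm: theta = K*C / (1 + K*C)
K*C = 3.87 * 0.217 = 0.83979
theta = 0.83979 / (1 + 0.83979) = 0.83979 / 1.83979
theta = 0.4565

0.4565


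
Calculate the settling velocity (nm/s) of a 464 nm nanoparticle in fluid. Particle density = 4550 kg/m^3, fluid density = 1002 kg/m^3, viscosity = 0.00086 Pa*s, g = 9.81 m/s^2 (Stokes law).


Radius R = 464/2 nm = 2.32e-07 m
Density difference = 4550 - 1002 = 3548 kg/m^3
v = 2 * R^2 * (rho_p - rho_f) * g / (9 * eta)
v = 2 * (2.32e-07)^2 * 3548 * 9.81 / (9 * 0.00086)
v = 4.84081e-07 m/s = 484.0805 nm/s

484.0805


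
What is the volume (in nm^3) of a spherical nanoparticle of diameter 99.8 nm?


Radius r = 99.8/2 = 49.9 nm
Volume V = (4/3) * pi * r^3
V = (4/3) * pi * (49.9)^3
V = 520463.46 nm^3

520463.46


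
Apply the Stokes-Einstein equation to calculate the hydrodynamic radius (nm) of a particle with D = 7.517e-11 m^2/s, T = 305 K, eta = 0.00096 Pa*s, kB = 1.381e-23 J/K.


Stokes-Einstein: R = kB*T / (6*pi*eta*D)
R = 1.381e-23 * 305 / (6 * pi * 0.00096 * 7.517e-11)
R = 3.09654e-09 m = 3.1 nm

3.1


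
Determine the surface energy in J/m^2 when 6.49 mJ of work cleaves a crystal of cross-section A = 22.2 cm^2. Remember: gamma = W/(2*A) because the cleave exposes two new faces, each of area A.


Convert: A = 22.2 cm^2 = 0.00222 m^2, W = 6.49 mJ = 0.00649 J
Cleaving exposes two faces of area A, so total new surface = 2*A and gamma = W / (2*A)
gamma = 0.00649 / (2 * 0.00222)
gamma = 1.462 J/m^2

1.462


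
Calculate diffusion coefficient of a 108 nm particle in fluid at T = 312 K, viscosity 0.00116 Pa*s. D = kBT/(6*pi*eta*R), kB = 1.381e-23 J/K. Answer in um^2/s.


Radius R = 108/2 = 54 nm = 5.4e-08 m
D = kB*T / (6*pi*eta*R)
D = 1.381e-23 * 312 / (6 * pi * 0.00116 * 5.4e-08)
D = 3.64918e-12 m^2/s = 3.649 um^2/s

3.649


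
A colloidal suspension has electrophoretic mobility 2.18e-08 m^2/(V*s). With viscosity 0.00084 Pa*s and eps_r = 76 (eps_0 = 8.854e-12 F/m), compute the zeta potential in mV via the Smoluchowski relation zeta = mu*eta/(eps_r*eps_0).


Smoluchowski equation: zeta = mu * eta / (eps_r * eps_0)
zeta = 2.18e-08 * 0.00084 / (76 * 8.854e-12)
zeta = 0.027213 V = 27.21 mV

27.21


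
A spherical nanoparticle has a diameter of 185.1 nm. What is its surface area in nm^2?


Radius r = 185.1/2 = 92.55 nm
Surface area SA = 4 * pi * r^2
SA = 4 * pi * (92.55)^2
SA = 107637.28 nm^2

107637.28


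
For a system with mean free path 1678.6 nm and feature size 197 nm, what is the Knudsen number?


Knudsen number Kn = lambda / L
Kn = 1678.6 / 197
Kn = 8.5208

8.5208


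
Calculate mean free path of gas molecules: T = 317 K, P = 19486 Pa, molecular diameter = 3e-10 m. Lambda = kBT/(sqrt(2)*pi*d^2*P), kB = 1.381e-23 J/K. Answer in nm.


Mean free path: lambda = kB*T / (sqrt(2) * pi * d^2 * P)
lambda = 1.381e-23 * 317 / (sqrt(2) * pi * (3e-10)^2 * 19486)
lambda = 5.61853e-07 m
lambda = 561.85 nm

561.85


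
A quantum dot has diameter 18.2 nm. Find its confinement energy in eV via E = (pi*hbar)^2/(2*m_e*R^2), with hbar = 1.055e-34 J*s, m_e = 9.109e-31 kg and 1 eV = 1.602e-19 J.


Radius R = 18.2/2 = 9.1 nm = 9.1e-09 m
E = (pi * 1.055e-34)^2 / (2 * 9.109e-31 * (9.1e-09)^2)
E(J) = 7.28151e-22
E = E(J) / 1.602e-19 = 0.0045 eV

0.0045


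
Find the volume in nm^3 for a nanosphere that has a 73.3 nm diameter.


Radius r = 73.3/2 = 36.65 nm
Volume V = (4/3) * pi * r^3
V = (4/3) * pi * (36.65)^3
V = 206210.39 nm^3

206210.39


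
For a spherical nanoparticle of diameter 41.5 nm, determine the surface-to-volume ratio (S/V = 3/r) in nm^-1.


Radius r = 41.5/2 = 20.75 nm
S/V = 3 / r = 3 / 20.75
S/V = 0.1446 nm^-1

0.1446


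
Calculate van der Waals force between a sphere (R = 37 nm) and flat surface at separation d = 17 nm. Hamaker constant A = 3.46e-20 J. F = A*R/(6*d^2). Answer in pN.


Convert to SI: R = 37 nm = 3.7e-08 m, d = 17 nm = 1.7e-08 m
F = A * R / (6 * d^2)
F = 3.46e-20 * 3.7e-08 / (6 * (1.7e-08)^2)
F = 7.38293e-13 N = 0.738 pN

0.738


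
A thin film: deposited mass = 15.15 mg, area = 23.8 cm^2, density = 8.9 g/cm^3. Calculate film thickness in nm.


Convert: m = 15.15 mg = 1.5150e-05 kg, A = 23.8 cm^2 = 2.3800e-03 m^2, rho = 8.9 g/cm^3 = 8900 kg/m^3
t = m / (A * rho)
t = 1.5150e-05 / (2.3800e-03 * 8900)
t = 7.1523e-07 m = 715.2 nm

715.2


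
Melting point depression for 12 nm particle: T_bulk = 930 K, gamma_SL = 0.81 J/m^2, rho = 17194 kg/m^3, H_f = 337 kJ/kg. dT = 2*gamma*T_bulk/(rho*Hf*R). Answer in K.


Radius R = 12/2 = 6 nm = 6e-09 m
Convert H_f = 337 kJ/kg = 337000 J/kg
dT = 2 * gamma_SL * T_bulk / (rho * H_f * R)
dT = 2 * 0.81 * 930 / (17194 * 337000 * 6e-09)
dT = 43.3 K

43.3


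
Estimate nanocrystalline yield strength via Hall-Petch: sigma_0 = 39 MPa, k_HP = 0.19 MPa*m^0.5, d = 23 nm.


d = 23 nm = 2.3e-08 m
sqrt(d) = 0.0001516575
Hall-Petch contribution = k / sqrt(d) = 0.19 / 0.0001516575 = 1252.8 MPa
sigma = sigma_0 + k/sqrt(d) = 39 + 1252.8 = 1291.8 MPa

1291.8


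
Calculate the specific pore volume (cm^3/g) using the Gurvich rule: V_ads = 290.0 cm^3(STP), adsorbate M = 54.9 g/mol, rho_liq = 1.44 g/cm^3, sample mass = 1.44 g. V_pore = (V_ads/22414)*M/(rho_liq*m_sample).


Moles adsorbed n = V_ads / 22414 = 290.0 / 22414 = 1.293834e-02 mol
Liquid volume V_liq = n * M / rho_liq = 1.293834e-02 * 54.9 / 1.44 = 0.49327 cm^3
Specific pore volume V_pore = V_liq / m_sample = 0.49327 / 1.44
V_pore = 0.3426 cm^3/g

0.3426


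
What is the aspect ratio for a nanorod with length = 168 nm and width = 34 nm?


Aspect ratio AR = length / diameter
AR = 168 / 34
AR = 4.94

4.94


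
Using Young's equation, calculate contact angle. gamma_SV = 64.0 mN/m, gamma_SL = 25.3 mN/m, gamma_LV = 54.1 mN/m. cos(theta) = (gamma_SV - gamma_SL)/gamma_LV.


cos(theta) = (gamma_SV - gamma_SL) / gamma_LV
cos(theta) = (64.0 - 25.3) / 54.1
cos(theta) = 0.715342
theta = arccos(0.715342) = 44.33 degrees

44.33


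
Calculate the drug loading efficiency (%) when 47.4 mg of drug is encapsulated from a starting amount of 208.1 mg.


Drug loading efficiency = (drug loaded / drug initial) * 100
DLE = 47.4 / 208.1 * 100
DLE = 0.2278 * 100
DLE = 22.78%

22.78


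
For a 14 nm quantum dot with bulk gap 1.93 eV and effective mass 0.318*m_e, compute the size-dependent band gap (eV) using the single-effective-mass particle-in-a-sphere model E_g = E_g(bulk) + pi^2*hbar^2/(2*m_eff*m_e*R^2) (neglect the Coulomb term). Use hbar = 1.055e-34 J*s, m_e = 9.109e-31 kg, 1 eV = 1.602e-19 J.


Radius R = 14/2 nm = 7e-09 m
Confinement energy dE = pi^2 * hbar^2 / (2 * m_eff * m_e * R^2)
dE = pi^2 * (1.055e-34)^2 / (2 * 0.318 * 9.109e-31 * (7e-09)^2) J, divided by 1.602e-19 J/eV
dE = 0.0242 eV
Total band gap = E_g(bulk) + dE = 1.93 + 0.0242 = 1.9542 eV

1.9542


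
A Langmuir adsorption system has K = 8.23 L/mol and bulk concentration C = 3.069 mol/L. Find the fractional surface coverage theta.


Langmuir isotherm: theta = K*C / (1 + K*C)
K*C = 8.23 * 3.069 = 25.25787
theta = 25.25787 / (1 + 25.25787) = 25.25787 / 26.25787
theta = 0.9619

0.9619


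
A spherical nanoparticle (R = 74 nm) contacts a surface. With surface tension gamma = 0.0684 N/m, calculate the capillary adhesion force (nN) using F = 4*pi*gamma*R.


Convert radius: R = 74 nm = 7.4e-08 m
F = 4 * pi * gamma * R
F = 4 * pi * 0.0684 * 7.4e-08
F = 6.36059e-08 N = 63.6059 nN

63.6059


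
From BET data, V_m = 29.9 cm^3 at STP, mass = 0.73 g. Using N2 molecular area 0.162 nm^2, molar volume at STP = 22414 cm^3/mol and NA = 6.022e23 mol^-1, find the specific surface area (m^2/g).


Number of moles in monolayer = V_m / 22414 = 29.9 / 22414 = 0.00133399
Number of molecules = moles * NA = 0.00133399 * 6.022e23
SA = molecules * sigma / mass
SA = (29.9 / 22414) * 6.022e23 * 0.162e-18 / 0.73
SA = 178.3 m^2/g

178.3


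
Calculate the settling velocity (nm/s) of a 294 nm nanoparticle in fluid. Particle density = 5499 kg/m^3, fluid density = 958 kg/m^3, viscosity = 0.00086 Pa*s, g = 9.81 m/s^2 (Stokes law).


Radius R = 294/2 nm = 1.47e-07 m
Density difference = 5499 - 958 = 4541 kg/m^3
v = 2 * R^2 * (rho_p - rho_f) * g / (9 * eta)
v = 2 * (1.47e-07)^2 * 4541 * 9.81 / (9 * 0.00086)
v = 2.48739e-07 m/s = 248.7392 nm/s

248.7392


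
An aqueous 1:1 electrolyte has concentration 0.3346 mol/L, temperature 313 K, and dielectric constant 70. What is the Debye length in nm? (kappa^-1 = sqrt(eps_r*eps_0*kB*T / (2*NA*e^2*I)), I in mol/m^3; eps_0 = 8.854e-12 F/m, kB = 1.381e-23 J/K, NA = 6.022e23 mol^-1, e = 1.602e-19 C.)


Ionic strength I = 0.3346 * 1^2 * 1000 = 334.6 mol/m^3
kappa^-1 = sqrt(70 * 8.854e-12 * 1.381e-23 * 313 / (2 * 6.022e23 * (1.602e-19)^2 * 334.6))
kappa^-1 = 0.509 nm

0.509


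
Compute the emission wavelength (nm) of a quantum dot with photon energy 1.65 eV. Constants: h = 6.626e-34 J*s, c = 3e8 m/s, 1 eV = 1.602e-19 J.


Convert energy: E = 1.65 eV = 1.65 * 1.602e-19 = 2.6433e-19 J
lambda = h*c / E = 6.626e-34 * 3e8 / 2.6433e-19
lambda = 7.52015e-07 m = 752.0 nm

752.0


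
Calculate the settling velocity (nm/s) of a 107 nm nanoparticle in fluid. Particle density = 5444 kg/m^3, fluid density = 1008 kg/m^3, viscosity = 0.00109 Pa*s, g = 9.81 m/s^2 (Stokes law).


Radius R = 107/2 nm = 5.35e-08 m
Density difference = 5444 - 1008 = 4436 kg/m^3
v = 2 * R^2 * (rho_p - rho_f) * g / (9 * eta)
v = 2 * (5.35e-08)^2 * 4436 * 9.81 / (9 * 0.00109)
v = 2.53939e-08 m/s = 25.3939 nm/s

25.3939


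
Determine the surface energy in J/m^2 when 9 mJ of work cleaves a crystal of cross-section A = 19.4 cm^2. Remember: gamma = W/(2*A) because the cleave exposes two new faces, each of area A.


Convert: A = 19.4 cm^2 = 0.00194 m^2, W = 9 mJ = 0.009 J
Cleaving exposes two faces of area A, so total new surface = 2*A and gamma = W / (2*A)
gamma = 0.009 / (2 * 0.00194)
gamma = 2.32 J/m^2

2.32


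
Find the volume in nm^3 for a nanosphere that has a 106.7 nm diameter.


Radius r = 106.7/2 = 53.35 nm
Volume V = (4/3) * pi * r^3
V = (4/3) * pi * (53.35)^3
V = 636050.91 nm^3

636050.91


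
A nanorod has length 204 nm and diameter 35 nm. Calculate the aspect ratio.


Aspect ratio AR = length / diameter
AR = 204 / 35
AR = 5.83

5.83


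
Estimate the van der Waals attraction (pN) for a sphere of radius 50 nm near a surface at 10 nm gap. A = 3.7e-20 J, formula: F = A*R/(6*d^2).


Convert to SI: R = 50 nm = 5e-08 m, d = 10 nm = 1e-08 m
F = A * R / (6 * d^2)
F = 3.7e-20 * 5e-08 / (6 * (1e-08)^2)
F = 3.08333e-12 N = 3.083 pN

3.083


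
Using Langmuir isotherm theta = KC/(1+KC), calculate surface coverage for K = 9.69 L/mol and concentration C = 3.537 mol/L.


Langmuir isotherm: theta = K*C / (1 + K*C)
K*C = 9.69 * 3.537 = 34.27353
theta = 34.27353 / (1 + 34.27353) = 34.27353 / 35.27353
theta = 0.9717

0.9717


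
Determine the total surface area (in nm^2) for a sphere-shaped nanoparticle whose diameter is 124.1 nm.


Radius r = 124.1/2 = 62.05 nm
Surface area SA = 4 * pi * r^2
SA = 4 * pi * (62.05)^2
SA = 48383.07 nm^2

48383.07


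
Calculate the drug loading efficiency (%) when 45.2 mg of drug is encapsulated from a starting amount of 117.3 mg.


Drug loading efficiency = (drug loaded / drug initial) * 100
DLE = 45.2 / 117.3 * 100
DLE = 0.3853 * 100
DLE = 38.53%

38.53


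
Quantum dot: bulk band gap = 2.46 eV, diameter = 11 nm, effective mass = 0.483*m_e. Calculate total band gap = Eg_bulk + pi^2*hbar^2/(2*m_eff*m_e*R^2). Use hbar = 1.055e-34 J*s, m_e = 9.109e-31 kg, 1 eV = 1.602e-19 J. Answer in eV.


Radius R = 11/2 nm = 5.5e-09 m
Confinement energy dE = pi^2 * hbar^2 / (2 * m_eff * m_e * R^2)
dE = pi^2 * (1.055e-34)^2 / (2 * 0.483 * 9.109e-31 * (5.5e-09)^2) J, divided by 1.602e-19 J/eV
dE = 0.0258 eV
Total band gap = E_g(bulk) + dE = 2.46 + 0.0258 = 2.4858 eV

2.4858


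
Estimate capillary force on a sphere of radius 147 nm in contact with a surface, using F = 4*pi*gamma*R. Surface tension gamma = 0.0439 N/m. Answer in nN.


Convert radius: R = 147 nm = 1.47e-07 m
F = 4 * pi * gamma * R
F = 4 * pi * 0.0439 * 1.47e-07
F = 8.10946e-08 N = 81.0946 nN

81.0946


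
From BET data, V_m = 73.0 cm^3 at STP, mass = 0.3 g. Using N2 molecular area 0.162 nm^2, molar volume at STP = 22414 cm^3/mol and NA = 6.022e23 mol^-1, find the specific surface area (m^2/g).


Number of moles in monolayer = V_m / 22414 = 73.0 / 22414 = 0.00325689
Number of molecules = moles * NA = 0.00325689 * 6.022e23
SA = molecules * sigma / mass
SA = (73.0 / 22414) * 6.022e23 * 0.162e-18 / 0.3
SA = 1059.1 m^2/g

1059.1


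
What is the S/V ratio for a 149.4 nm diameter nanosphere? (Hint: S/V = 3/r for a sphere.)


Radius r = 149.4/2 = 74.7 nm
S/V = 3 / r = 3 / 74.7
S/V = 0.0402 nm^-1

0.0402


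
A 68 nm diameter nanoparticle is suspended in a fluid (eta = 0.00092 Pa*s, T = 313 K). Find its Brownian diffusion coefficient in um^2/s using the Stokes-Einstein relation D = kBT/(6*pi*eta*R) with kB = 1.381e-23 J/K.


Radius R = 68/2 = 34 nm = 3.4e-08 m
D = kB*T / (6*pi*eta*R)
D = 1.381e-23 * 313 / (6 * pi * 0.00092 * 3.4e-08)
D = 7.33112e-12 m^2/s = 7.331 um^2/s

7.331


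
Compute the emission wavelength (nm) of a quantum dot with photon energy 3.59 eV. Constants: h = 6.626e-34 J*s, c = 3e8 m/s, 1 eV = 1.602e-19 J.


Convert energy: E = 3.59 eV = 3.59 * 1.602e-19 = 5.75118e-19 J
lambda = h*c / E = 6.626e-34 * 3e8 / 5.75118e-19
lambda = 3.45633e-07 m = 345.6 nm

345.6


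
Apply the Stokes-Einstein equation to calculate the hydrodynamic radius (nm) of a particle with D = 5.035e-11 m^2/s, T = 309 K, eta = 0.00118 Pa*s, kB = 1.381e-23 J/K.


Stokes-Einstein: R = kB*T / (6*pi*eta*D)
R = 1.381e-23 * 309 / (6 * pi * 0.00118 * 5.035e-11)
R = 3.81039e-09 m = 3.81 nm

3.81


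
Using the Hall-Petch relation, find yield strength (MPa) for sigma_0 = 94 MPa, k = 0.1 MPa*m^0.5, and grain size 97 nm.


d = 97 nm = 9.7e-08 m
sqrt(d) = 0.0003114482
Hall-Petch contribution = k / sqrt(d) = 0.1 / 0.0003114482 = 321.1 MPa
sigma = sigma_0 + k/sqrt(d) = 94 + 321.1 = 415.1 MPa

415.1


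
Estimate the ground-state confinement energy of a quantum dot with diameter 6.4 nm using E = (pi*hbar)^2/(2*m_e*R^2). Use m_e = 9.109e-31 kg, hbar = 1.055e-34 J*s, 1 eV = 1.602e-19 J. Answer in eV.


Radius R = 6.4/2 = 3.2 nm = 3.2e-09 m
E = (pi * 1.055e-34)^2 / (2 * 9.109e-31 * (3.2e-09)^2)
E(J) = 5.88849e-21
E = E(J) / 1.602e-19 = 0.0368 eV

0.0368


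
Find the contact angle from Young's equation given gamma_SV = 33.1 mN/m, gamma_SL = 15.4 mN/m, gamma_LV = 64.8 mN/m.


cos(theta) = (gamma_SV - gamma_SL) / gamma_LV
cos(theta) = (33.1 - 15.4) / 64.8
cos(theta) = 0.273148
theta = arccos(0.273148) = 74.15 degrees

74.15


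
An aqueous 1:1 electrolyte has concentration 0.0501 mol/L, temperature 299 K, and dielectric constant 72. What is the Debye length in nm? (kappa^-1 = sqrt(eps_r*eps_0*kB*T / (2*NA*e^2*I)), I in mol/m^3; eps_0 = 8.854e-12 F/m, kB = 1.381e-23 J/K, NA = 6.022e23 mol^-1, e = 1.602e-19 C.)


Ionic strength I = 0.0501 * 1^2 * 1000 = 50.1 mol/m^3
kappa^-1 = sqrt(72 * 8.854e-12 * 1.381e-23 * 299 / (2 * 6.022e23 * (1.602e-19)^2 * 50.1))
kappa^-1 = 1.304 nm

1.304


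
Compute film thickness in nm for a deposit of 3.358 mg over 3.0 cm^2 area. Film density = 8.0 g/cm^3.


Convert: m = 3.358 mg = 3.3580e-06 kg, A = 3.0 cm^2 = 3.0000e-04 m^2, rho = 8.0 g/cm^3 = 8000 kg/m^3
t = m / (A * rho)
t = 3.3580e-06 / (3.0000e-04 * 8000)
t = 1.3992e-06 m = 1399.2 nm

1399.2


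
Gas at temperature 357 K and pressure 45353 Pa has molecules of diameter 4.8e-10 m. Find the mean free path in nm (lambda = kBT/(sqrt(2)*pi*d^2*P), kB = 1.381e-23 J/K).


Mean free path: lambda = kB*T / (sqrt(2) * pi * d^2 * P)
lambda = 1.381e-23 * 357 / (sqrt(2) * pi * (4.8e-10)^2 * 45353)
lambda = 1.06196e-07 m
lambda = 106.2 nm

106.2


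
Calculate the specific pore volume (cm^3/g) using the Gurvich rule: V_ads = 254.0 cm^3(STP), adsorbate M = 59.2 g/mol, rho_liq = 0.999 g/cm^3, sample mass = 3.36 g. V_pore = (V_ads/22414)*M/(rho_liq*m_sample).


Moles adsorbed n = V_ads / 22414 = 254.0 / 22414 = 1.133220e-02 mol
Liquid volume V_liq = n * M / rho_liq = 1.133220e-02 * 59.2 / 0.999 = 0.67154 cm^3
Specific pore volume V_pore = V_liq / m_sample = 0.67154 / 3.36
V_pore = 0.1999 cm^3/g

0.1999


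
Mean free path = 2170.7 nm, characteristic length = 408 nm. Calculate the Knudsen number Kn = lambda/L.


Knudsen number Kn = lambda / L
Kn = 2170.7 / 408
Kn = 5.3203

5.3203


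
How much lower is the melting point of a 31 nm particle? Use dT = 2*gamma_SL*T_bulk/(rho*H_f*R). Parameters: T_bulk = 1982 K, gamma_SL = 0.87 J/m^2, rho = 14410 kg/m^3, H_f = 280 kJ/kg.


Radius R = 31/2 = 15.5 nm = 1.55e-08 m
Convert H_f = 280 kJ/kg = 280000 J/kg
dT = 2 * gamma_SL * T_bulk / (rho * H_f * R)
dT = 2 * 0.87 * 1982 / (14410 * 280000 * 1.55e-08)
dT = 55.1 K

55.1


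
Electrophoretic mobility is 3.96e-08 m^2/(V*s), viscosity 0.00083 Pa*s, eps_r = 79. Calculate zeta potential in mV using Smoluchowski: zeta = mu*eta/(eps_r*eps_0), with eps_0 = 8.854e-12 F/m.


Smoluchowski equation: zeta = mu * eta / (eps_r * eps_0)
zeta = 3.96e-08 * 0.00083 / (79 * 8.854e-12)
zeta = 0.04699 V = 46.99 mV

46.99


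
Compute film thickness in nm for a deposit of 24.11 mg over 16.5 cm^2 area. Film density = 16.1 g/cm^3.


Convert: m = 24.11 mg = 2.4110e-05 kg, A = 16.5 cm^2 = 1.6500e-03 m^2, rho = 16.1 g/cm^3 = 16100 kg/m^3
t = m / (A * rho)
t = 2.4110e-05 / (1.6500e-03 * 16100)
t = 9.0759e-07 m = 907.6 nm

907.6


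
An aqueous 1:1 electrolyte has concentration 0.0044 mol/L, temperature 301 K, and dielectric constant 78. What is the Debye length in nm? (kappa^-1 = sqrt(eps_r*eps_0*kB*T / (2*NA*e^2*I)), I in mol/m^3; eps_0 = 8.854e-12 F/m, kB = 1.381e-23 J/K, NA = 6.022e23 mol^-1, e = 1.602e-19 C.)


Ionic strength I = 0.0044 * 1^2 * 1000 = 4.4 mol/m^3
kappa^-1 = sqrt(78 * 8.854e-12 * 1.381e-23 * 301 / (2 * 6.022e23 * (1.602e-19)^2 * 4.4))
kappa^-1 = 4.594 nm

4.594


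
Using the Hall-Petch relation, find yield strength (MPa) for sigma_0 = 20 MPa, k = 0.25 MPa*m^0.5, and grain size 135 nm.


d = 135 nm = 1.35e-07 m
sqrt(d) = 0.0003674235
Hall-Petch contribution = k / sqrt(d) = 0.25 / 0.0003674235 = 680.4 MPa
sigma = sigma_0 + k/sqrt(d) = 20 + 680.4 = 700.4 MPa

700.4


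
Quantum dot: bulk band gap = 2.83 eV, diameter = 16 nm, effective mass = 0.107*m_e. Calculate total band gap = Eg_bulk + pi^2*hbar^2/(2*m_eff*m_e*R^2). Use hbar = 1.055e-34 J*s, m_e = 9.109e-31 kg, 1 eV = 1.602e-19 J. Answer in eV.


Radius R = 16/2 nm = 8e-09 m
Confinement energy dE = pi^2 * hbar^2 / (2 * m_eff * m_e * R^2)
dE = pi^2 * (1.055e-34)^2 / (2 * 0.107 * 9.109e-31 * (8e-09)^2) J, divided by 1.602e-19 J/eV
dE = 0.055 eV
Total band gap = E_g(bulk) + dE = 2.83 + 0.055 = 2.885 eV

2.885


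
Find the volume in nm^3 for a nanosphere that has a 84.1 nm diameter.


Radius r = 84.1/2 = 42.05 nm
Volume V = (4/3) * pi * r^3
V = (4/3) * pi * (42.05)^3
V = 311448.76 nm^3

311448.76


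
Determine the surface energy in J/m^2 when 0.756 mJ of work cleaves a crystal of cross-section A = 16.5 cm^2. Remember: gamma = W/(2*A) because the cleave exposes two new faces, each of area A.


Convert: A = 16.5 cm^2 = 0.00165 m^2, W = 0.756 mJ = 0.000756 J
Cleaving exposes two faces of area A, so total new surface = 2*A and gamma = W / (2*A)
gamma = 0.000756 / (2 * 0.00165)
gamma = 0.229 J/m^2

0.229


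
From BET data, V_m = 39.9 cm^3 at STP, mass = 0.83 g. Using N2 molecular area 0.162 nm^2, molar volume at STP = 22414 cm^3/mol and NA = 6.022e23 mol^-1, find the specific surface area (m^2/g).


Number of moles in monolayer = V_m / 22414 = 39.9 / 22414 = 0.00178014
Number of molecules = moles * NA = 0.00178014 * 6.022e23
SA = molecules * sigma / mass
SA = (39.9 / 22414) * 6.022e23 * 0.162e-18 / 0.83
SA = 209.2 m^2/g

209.2


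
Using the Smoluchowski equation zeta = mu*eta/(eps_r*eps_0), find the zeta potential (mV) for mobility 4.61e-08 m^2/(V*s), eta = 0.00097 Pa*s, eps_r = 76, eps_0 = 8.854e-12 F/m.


Smoluchowski equation: zeta = mu * eta / (eps_r * eps_0)
zeta = 4.61e-08 * 0.00097 / (76 * 8.854e-12)
zeta = 0.066454 V = 66.45 mV

66.45


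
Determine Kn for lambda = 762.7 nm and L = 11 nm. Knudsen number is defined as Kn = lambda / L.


Knudsen number Kn = lambda / L
Kn = 762.7 / 11
Kn = 69.3364

69.3364


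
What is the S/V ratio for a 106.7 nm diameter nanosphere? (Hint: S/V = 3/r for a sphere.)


Radius r = 106.7/2 = 53.35 nm
S/V = 3 / r = 3 / 53.35
S/V = 0.0562 nm^-1

0.0562


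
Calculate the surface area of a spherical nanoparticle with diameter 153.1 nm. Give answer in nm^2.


Radius r = 153.1/2 = 76.55 nm
Surface area SA = 4 * pi * r^2
SA = 4 * pi * (76.55)^2
SA = 73637.71 nm^2

73637.71


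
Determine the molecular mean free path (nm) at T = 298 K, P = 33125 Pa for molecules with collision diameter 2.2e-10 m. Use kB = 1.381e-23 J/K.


Mean free path: lambda = kB*T / (sqrt(2) * pi * d^2 * P)
lambda = 1.381e-23 * 298 / (sqrt(2) * pi * (2.2e-10)^2 * 33125)
lambda = 5.77755e-07 m
lambda = 577.76 nm

577.76


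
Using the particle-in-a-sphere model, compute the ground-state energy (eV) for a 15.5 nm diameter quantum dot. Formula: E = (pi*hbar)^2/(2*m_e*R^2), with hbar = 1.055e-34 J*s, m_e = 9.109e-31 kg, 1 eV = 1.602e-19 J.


Radius R = 15.5/2 = 7.75 nm = 7.75e-09 m
E = (pi * 1.055e-34)^2 / (2 * 9.109e-31 * (7.75e-09)^2)
E(J) = 1.00392e-21
E = E(J) / 1.602e-19 = 0.0063 eV

0.0063


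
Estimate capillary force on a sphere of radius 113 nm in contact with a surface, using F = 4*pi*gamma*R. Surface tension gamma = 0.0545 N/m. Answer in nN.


Convert radius: R = 113 nm = 1.13e-07 m
F = 4 * pi * gamma * R
F = 4 * pi * 0.0545 * 1.13e-07
F = 7.739e-08 N = 77.39 nN

77.39


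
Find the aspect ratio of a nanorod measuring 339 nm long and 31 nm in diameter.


Aspect ratio AR = length / diameter
AR = 339 / 31
AR = 10.94

10.94


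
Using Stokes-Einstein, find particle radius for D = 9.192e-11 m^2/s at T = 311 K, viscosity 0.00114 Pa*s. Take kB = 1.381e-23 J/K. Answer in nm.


Stokes-Einstein: R = kB*T / (6*pi*eta*D)
R = 1.381e-23 * 311 / (6 * pi * 0.00114 * 9.192e-11)
R = 2.17439e-09 m = 2.17 nm

2.17


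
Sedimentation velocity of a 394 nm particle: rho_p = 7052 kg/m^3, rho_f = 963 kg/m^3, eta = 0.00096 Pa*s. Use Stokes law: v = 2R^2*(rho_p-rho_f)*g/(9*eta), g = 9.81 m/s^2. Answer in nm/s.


Radius R = 394/2 nm = 1.97e-07 m
Density difference = 7052 - 963 = 6089 kg/m^3
v = 2 * R^2 * (rho_p - rho_f) * g / (9 * eta)
v = 2 * (1.97e-07)^2 * 6089 * 9.81 / (9 * 0.00096)
v = 5.36616e-07 m/s = 536.6161 nm/s

536.6161


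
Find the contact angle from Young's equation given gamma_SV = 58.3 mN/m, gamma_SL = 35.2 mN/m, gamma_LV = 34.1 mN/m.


cos(theta) = (gamma_SV - gamma_SL) / gamma_LV
cos(theta) = (58.3 - 35.2) / 34.1
cos(theta) = 0.677419
theta = arccos(0.677419) = 47.36 degrees

47.36


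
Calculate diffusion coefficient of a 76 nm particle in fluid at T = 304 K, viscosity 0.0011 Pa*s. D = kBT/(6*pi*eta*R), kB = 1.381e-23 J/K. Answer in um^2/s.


Radius R = 76/2 = 38 nm = 3.8e-08 m
D = kB*T / (6*pi*eta*R)
D = 1.381e-23 * 304 / (6 * pi * 0.0011 * 3.8e-08)
D = 5.32831e-12 m^2/s = 5.328 um^2/s

5.328


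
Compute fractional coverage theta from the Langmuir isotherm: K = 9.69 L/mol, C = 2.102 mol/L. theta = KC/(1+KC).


Langmuir isotherm: theta = K*C / (1 + K*C)
K*C = 9.69 * 2.102 = 20.36838
theta = 20.36838 / (1 + 20.36838) = 20.36838 / 21.36838
theta = 0.9532

0.9532


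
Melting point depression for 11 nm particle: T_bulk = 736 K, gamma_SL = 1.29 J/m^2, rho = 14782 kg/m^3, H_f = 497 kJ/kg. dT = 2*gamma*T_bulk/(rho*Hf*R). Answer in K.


Radius R = 11/2 = 5.5 nm = 5.5e-09 m
Convert H_f = 497 kJ/kg = 497000 J/kg
dT = 2 * gamma_SL * T_bulk / (rho * H_f * R)
dT = 2 * 1.29 * 736 / (14782 * 497000 * 5.5e-09)
dT = 47.0 K

47.0


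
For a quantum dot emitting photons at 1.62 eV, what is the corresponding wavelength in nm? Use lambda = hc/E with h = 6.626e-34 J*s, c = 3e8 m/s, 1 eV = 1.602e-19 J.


Convert energy: E = 1.62 eV = 1.62 * 1.602e-19 = 2.59524e-19 J
lambda = h*c / E = 6.626e-34 * 3e8 / 2.59524e-19
lambda = 7.65941e-07 m = 765.9 nm

765.9


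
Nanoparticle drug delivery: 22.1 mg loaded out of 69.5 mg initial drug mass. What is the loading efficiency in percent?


Drug loading efficiency = (drug loaded / drug initial) * 100
DLE = 22.1 / 69.5 * 100
DLE = 0.318 * 100
DLE = 31.8%

31.8


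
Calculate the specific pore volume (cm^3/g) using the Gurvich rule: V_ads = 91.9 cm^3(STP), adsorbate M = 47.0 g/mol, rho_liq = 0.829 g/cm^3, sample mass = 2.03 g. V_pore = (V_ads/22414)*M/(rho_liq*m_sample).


Moles adsorbed n = V_ads / 22414 = 91.9 / 22414 = 4.100116e-03 mol
Liquid volume V_liq = n * M / rho_liq = 4.100116e-03 * 47.0 / 0.829 = 0.23246 cm^3
Specific pore volume V_pore = V_liq / m_sample = 0.23246 / 2.03
V_pore = 0.1145 cm^3/g

0.1145


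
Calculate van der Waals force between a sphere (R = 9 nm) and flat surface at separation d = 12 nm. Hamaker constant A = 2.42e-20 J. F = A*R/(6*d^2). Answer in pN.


Convert to SI: R = 9 nm = 9e-09 m, d = 12 nm = 1.2e-08 m
F = A * R / (6 * d^2)
F = 2.42e-20 * 9e-09 / (6 * (1.2e-08)^2)
F = 2.52083e-13 N = 0.252 pN

0.252


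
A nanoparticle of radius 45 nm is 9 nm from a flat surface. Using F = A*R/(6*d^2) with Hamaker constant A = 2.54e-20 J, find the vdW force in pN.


Convert to SI: R = 45 nm = 4.5e-08 m, d = 9 nm = 9e-09 m
F = A * R / (6 * d^2)
F = 2.54e-20 * 4.5e-08 / (6 * (9e-09)^2)
F = 2.35185e-12 N = 2.352 pN

2.352


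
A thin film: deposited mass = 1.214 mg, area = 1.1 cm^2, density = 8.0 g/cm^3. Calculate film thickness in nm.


Convert: m = 1.214 mg = 1.2140e-06 kg, A = 1.1 cm^2 = 1.1000e-04 m^2, rho = 8.0 g/cm^3 = 8000 kg/m^3
t = m / (A * rho)
t = 1.2140e-06 / (1.1000e-04 * 8000)
t = 1.3795e-06 m = 1379.5 nm

1379.5


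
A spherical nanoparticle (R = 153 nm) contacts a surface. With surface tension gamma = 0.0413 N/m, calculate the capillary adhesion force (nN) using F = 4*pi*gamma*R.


Convert radius: R = 153 nm = 1.53e-07 m
F = 4 * pi * gamma * R
F = 4 * pi * 0.0413 * 1.53e-07
F = 7.94056e-08 N = 79.4056 nN

79.4056


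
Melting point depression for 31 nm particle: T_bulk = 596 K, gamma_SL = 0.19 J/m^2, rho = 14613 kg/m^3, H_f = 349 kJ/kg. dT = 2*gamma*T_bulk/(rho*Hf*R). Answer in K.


Radius R = 31/2 = 15.5 nm = 1.55e-08 m
Convert H_f = 349 kJ/kg = 349000 J/kg
dT = 2 * gamma_SL * T_bulk / (rho * H_f * R)
dT = 2 * 0.19 * 596 / (14613 * 349000 * 1.55e-08)
dT = 2.9 K

2.9


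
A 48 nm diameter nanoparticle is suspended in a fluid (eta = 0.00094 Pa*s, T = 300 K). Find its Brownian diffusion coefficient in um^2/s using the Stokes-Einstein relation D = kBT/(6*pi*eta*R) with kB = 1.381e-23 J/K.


Radius R = 48/2 = 24 nm = 2.4e-08 m
D = kB*T / (6*pi*eta*R)
D = 1.381e-23 * 300 / (6 * pi * 0.00094 * 2.4e-08)
D = 9.7426e-12 m^2/s = 9.743 um^2/s

9.743


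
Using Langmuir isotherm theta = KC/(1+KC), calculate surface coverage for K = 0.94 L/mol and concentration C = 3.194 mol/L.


Langmuir isotherm: theta = K*C / (1 + K*C)
K*C = 0.94 * 3.194 = 3.00236
theta = 3.00236 / (1 + 3.00236) = 3.00236 / 4.00236
theta = 0.7501

0.7501


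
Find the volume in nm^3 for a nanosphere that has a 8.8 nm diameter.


Radius r = 8.8/2 = 4.4 nm
Volume V = (4/3) * pi * r^3
V = (4/3) * pi * (4.4)^3
V = 356.82 nm^3

356.82


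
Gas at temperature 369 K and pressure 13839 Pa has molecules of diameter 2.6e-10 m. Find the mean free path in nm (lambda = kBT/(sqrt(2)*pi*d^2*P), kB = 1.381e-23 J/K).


Mean free path: lambda = kB*T / (sqrt(2) * pi * d^2 * P)
lambda = 1.381e-23 * 369 / (sqrt(2) * pi * (2.6e-10)^2 * 13839)
lambda = 1.22604e-06 m
lambda = 1226.04 nm

1226.04


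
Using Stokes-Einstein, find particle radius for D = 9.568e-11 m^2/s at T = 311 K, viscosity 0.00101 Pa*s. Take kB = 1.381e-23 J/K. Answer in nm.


Stokes-Einstein: R = kB*T / (6*pi*eta*D)
R = 1.381e-23 * 311 / (6 * pi * 0.00101 * 9.568e-11)
R = 2.35782e-09 m = 2.36 nm

2.36


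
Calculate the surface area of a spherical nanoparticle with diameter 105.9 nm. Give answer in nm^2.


Radius r = 105.9/2 = 52.95 nm
Surface area SA = 4 * pi * r^2
SA = 4 * pi * (52.95)^2
SA = 35232.36 nm^2

35232.36


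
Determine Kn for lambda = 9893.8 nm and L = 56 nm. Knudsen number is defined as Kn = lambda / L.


Knudsen number Kn = lambda / L
Kn = 9893.8 / 56
Kn = 176.675

176.675


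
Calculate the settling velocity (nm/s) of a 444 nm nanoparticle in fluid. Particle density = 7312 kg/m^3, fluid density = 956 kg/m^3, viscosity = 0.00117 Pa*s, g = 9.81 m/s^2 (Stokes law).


Radius R = 444/2 nm = 2.22e-07 m
Density difference = 7312 - 956 = 6356 kg/m^3
v = 2 * R^2 * (rho_p - rho_f) * g / (9 * eta)
v = 2 * (2.22e-07)^2 * 6356 * 9.81 / (9 * 0.00117)
v = 5.83661e-07 m/s = 583.6607 nm/s

583.6607


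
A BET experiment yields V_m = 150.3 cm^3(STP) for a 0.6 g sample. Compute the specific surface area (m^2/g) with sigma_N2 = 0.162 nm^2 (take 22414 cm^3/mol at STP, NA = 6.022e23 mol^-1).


Number of moles in monolayer = V_m / 22414 = 150.3 / 22414 = 0.00670563
Number of molecules = moles * NA = 0.00670563 * 6.022e23
SA = molecules * sigma / mass
SA = (150.3 / 22414) * 6.022e23 * 0.162e-18 / 0.6
SA = 1090.3 m^2/g

1090.3


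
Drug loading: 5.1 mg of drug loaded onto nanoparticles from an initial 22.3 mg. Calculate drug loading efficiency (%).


Drug loading efficiency = (drug loaded / drug initial) * 100
DLE = 5.1 / 22.3 * 100
DLE = 0.2287 * 100
DLE = 22.87%

22.87


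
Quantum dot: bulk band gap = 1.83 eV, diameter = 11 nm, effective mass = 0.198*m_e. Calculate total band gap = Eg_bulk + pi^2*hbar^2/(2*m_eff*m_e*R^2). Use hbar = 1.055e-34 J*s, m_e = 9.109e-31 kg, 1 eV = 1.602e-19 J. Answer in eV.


Radius R = 11/2 nm = 5.5e-09 m
Confinement energy dE = pi^2 * hbar^2 / (2 * m_eff * m_e * R^2)
dE = pi^2 * (1.055e-34)^2 / (2 * 0.198 * 9.109e-31 * (5.5e-09)^2) J, divided by 1.602e-19 J/eV
dE = 0.0628 eV
Total band gap = E_g(bulk) + dE = 1.83 + 0.0628 = 1.8928 eV

1.8928


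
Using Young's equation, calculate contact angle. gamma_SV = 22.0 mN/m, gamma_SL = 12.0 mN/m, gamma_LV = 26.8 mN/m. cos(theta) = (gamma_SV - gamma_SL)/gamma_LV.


cos(theta) = (gamma_SV - gamma_SL) / gamma_LV
cos(theta) = (22.0 - 12.0) / 26.8
cos(theta) = 0.373134
theta = arccos(0.373134) = 68.09 degrees

68.09


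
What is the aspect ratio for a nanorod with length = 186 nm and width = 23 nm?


Aspect ratio AR = length / diameter
AR = 186 / 23
AR = 8.09

8.09


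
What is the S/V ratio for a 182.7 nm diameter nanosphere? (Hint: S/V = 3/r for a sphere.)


Radius r = 182.7/2 = 91.35 nm
S/V = 3 / r = 3 / 91.35
S/V = 0.0328 nm^-1

0.0328


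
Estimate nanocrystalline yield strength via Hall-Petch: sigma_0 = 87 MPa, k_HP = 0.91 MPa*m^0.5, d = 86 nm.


d = 86 nm = 8.6e-08 m
sqrt(d) = 0.0002932576
Hall-Petch contribution = k / sqrt(d) = 0.91 / 0.0002932576 = 3103.1 MPa
sigma = sigma_0 + k/sqrt(d) = 87 + 3103.1 = 3190.1 MPa

3190.1


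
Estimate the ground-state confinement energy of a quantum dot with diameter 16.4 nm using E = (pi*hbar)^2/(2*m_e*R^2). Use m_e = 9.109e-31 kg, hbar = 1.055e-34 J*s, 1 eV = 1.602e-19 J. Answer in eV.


Radius R = 16.4/2 = 8.2 nm = 8.2e-09 m
E = (pi * 1.055e-34)^2 / (2 * 9.109e-31 * (8.2e-09)^2)
E(J) = 8.9676e-22
E = E(J) / 1.602e-19 = 0.0056 eV

0.0056


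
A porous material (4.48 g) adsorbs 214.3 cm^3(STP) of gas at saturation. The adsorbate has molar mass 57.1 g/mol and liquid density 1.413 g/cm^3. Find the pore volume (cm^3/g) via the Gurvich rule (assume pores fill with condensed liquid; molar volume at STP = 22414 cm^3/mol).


Moles adsorbed n = V_ads / 22414 = 214.3 / 22414 = 9.560989e-03 mol
Liquid volume V_liq = n * M / rho_liq = 9.560989e-03 * 57.1 / 1.413 = 0.38636 cm^3
Specific pore volume V_pore = V_liq / m_sample = 0.38636 / 4.48
V_pore = 0.0862 cm^3/g

0.0862


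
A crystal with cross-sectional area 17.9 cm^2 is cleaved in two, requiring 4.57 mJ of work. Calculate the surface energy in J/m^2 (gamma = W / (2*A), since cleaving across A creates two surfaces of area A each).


Convert: A = 17.9 cm^2 = 0.00179 m^2, W = 4.57 mJ = 0.00457 J
Cleaving exposes two faces of area A, so total new surface = 2*A and gamma = W / (2*A)
gamma = 0.00457 / (2 * 0.00179)
gamma = 1.277 J/m^2

1.277


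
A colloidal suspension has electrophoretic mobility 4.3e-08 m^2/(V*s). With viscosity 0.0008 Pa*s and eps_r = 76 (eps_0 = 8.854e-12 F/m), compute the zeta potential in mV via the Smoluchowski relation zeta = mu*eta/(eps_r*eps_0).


Smoluchowski equation: zeta = mu * eta / (eps_r * eps_0)
zeta = 4.3e-08 * 0.0008 / (76 * 8.854e-12)
zeta = 0.051122 V = 51.12 mV

51.12


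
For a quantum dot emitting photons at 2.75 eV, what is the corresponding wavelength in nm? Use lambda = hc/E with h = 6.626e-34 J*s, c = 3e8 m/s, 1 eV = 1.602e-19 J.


Convert energy: E = 2.75 eV = 2.75 * 1.602e-19 = 4.4055e-19 J
lambda = h*c / E = 6.626e-34 * 3e8 / 4.4055e-19
lambda = 4.51209e-07 m = 451.2 nm

451.2


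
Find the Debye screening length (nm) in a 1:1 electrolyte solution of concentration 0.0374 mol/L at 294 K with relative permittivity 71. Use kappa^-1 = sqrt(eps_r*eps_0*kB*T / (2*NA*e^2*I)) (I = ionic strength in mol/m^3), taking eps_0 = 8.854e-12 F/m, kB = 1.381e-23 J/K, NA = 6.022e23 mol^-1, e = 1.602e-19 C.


Ionic strength I = 0.0374 * 1^2 * 1000 = 37.4 mol/m^3
kappa^-1 = sqrt(71 * 8.854e-12 * 1.381e-23 * 294 / (2 * 6.022e23 * (1.602e-19)^2 * 37.4))
kappa^-1 = 1.486 nm

1.486
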